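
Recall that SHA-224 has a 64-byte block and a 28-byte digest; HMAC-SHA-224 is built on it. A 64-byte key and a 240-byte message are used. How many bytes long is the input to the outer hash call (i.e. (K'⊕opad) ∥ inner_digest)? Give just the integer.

Key is 64 ≤ 64 bytes, zero-padded: |K'| = 64.
Outer input = (K'⊕opad) ∥ H(inner) → 64 + 28 = 92 bytes.

92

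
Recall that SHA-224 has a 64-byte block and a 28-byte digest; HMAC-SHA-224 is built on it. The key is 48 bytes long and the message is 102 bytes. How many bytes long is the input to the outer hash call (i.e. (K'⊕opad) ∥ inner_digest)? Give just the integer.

Key is 48 ≤ 64 bytes, zero-padded: |K'| = 64.
Outer input = (K'⊕opad) ∥ H(inner) → 64 + 28 = 92 bytes.

92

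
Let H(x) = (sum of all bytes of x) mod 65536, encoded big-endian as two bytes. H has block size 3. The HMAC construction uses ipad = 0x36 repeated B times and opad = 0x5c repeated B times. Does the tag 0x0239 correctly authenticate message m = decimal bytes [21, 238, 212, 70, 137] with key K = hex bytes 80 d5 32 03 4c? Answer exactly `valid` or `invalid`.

Key hex bytes 80 d5 32 03 4c is 5 bytes > B = 3, so hash it first: H(key) = 01 d6, then zero-pad to 3 bytes: K' = 01 d6 00.
K' ⊕ ipad = 37 e0 36; K' ⊕ opad = 5d 8a 5c.
Inner hash: sum = 55+224+54+21+238+212+70+137 = 1011 → 03 f3.
Outer hash (recomputed tag): sum = 93+138+92+3+243 = 569 → 02 39.
Recomputed tag = 0239; claimed = 0239 → match.

valid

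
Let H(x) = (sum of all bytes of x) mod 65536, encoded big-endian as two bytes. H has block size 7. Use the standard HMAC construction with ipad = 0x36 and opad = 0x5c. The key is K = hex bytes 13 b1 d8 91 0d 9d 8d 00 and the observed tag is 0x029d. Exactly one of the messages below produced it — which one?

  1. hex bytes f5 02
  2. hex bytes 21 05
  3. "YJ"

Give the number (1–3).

3

Key hex bytes 13 b1 d8 91 0d 9d 8d 00 is 8 bytes > B = 7, so hash it first: H(key) = 03 64, then zero-pad to 7 bytes: K' = 03 64 00 00 00 00 00.
K' ⊕ ipad = 35 52 36 36 36 36 36; K' ⊕ opad = 5f 38 5c 5c 5c 5c 5c.
m1: inner = H(35 52 36 36 36 36 36 f5 02) = 02 8c; tag = H(5f 38 5c 5c 5c 5c 5c 02 8c) = 02f1
m2: inner = H(35 52 36 36 36 36 36 21 05) = 01 bb; tag = H(5f 38 5c 5c 5c 5c 5c 01 bb) = 031f
m3: inner = H(35 52 36 36 36 36 36 59 4a) = 02 38; tag = H(5f 38 5c 5c 5c 5c 5c 02 38) = 029d ← matches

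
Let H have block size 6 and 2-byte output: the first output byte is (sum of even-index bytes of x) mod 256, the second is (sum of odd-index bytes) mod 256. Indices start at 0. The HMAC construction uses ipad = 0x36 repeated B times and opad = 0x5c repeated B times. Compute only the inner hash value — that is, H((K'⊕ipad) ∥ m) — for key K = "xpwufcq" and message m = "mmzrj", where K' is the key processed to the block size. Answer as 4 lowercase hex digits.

adc9

Key "xpwufcq" = 78 70 77 75 66 63 71 is 7 bytes > B = 6, so hash it first: H(key) = c6 48, then zero-pad to 6 bytes: K' = c6 48 00 00 00 00.
K' ⊕ ipad = f0 7e 36 36 36 36.
Inner input = f0 7e 36 36 36 36 ∥ 6d 6d 7a 72 6a.
Inner hash: even-index sum = 685 mod 256 = 173; odd-index sum = 457 mod 256 = 201 → ad c9.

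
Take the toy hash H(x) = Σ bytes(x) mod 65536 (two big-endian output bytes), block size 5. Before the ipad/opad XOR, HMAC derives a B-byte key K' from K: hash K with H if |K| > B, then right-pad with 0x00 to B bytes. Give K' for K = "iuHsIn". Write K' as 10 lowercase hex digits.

0250000000

|K| = 6 > B = 5, so first hash the key.
H(K): sum = 105+117+72+115+73+110 = 592 → 02 50.
Zero-pad H(K) = 02 50 to 5 bytes: K' = 02 50 00 00 00.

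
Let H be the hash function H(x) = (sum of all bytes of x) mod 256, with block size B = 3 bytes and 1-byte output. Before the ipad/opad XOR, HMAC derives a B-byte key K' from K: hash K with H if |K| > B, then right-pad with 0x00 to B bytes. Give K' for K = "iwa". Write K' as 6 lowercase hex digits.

697761

Key "iwa" = 69 77 61 is exactly B = 3 bytes: K' = 69 77 61.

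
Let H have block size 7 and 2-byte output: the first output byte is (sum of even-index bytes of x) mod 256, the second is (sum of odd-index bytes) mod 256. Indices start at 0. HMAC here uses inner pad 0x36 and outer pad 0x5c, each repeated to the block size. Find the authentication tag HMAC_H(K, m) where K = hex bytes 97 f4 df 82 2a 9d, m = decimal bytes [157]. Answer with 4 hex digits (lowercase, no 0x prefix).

Key hex bytes 97 f4 df 82 2a 9d is 6 bytes ≤ B = 7; zero-pad to 7 bytes: K' = 97 f4 df 82 2a 9d 00.
K' ⊕ ipad = a1 c2 e9 b4 1c ab 36.  K' ⊕ opad = cb a8 83 de 76 c1 5c.
Inner input = (K'⊕ipad) ∥ m = a1 c2 e9 b4 1c ab 36 ∥ 9d.
Inner hash: even-index sum = 476 mod 256 = 220; odd-index sum = 702 mod 256 = 190 → dc be.
Outer input = (K'⊕opad) ∥ inner = cb a8 83 de 76 c1 5c ∥ dc be.
Outer hash (tag): even-index sum = 734 mod 256 = 222; odd-index sum = 803 mod 256 = 35 → de 23.

de23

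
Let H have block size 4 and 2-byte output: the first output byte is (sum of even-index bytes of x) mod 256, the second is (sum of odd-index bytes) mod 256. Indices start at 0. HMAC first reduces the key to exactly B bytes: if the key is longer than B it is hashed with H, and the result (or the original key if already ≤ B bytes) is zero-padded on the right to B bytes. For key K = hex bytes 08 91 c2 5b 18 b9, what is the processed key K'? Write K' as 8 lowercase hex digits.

e2a50000

|K| = 6 > B = 4, so first hash the key.
H(K): even-index sum = 226 mod 256 = 226; odd-index sum = 421 mod 256 = 165 → e2 a5.
Zero-pad H(K) = e2 a5 to 4 bytes: K' = e2 a5 00 00.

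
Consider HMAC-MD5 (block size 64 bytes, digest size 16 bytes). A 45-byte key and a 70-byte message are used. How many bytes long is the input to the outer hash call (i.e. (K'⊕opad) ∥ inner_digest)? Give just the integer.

Key is 45 ≤ 64 bytes, zero-padded: |K'| = 64.
Outer input = (K'⊕opad) ∥ H(inner) → 64 + 16 = 80 bytes.

80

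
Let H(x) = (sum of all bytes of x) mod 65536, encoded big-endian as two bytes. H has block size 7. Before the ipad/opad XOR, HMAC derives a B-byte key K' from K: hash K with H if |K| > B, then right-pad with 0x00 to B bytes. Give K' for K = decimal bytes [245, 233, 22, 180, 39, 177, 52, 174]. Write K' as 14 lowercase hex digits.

04620000000000

|K| = 8 > B = 7, so first hash the key.
H(K): sum = 245+233+22+180+39+177+52+174 = 1122 → 04 62.
Zero-pad H(K) = 04 62 to 7 bytes: K' = 04 62 00 00 00 00 00.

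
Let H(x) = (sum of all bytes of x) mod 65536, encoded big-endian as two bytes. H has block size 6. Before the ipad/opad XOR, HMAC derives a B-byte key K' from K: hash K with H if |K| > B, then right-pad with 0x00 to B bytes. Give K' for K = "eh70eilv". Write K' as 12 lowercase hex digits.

02e400000000

|K| = 8 > B = 6, so first hash the key.
H(K): sum = 101+104+55+48+101+105+108+118 = 740 → 02 e4.
Zero-pad H(K) = 02 e4 to 6 bytes: K' = 02 e4 00 00 00 00.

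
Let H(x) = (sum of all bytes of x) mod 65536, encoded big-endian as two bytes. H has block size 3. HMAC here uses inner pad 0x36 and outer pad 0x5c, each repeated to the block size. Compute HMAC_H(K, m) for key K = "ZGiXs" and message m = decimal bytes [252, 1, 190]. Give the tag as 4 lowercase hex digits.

Key "ZGiXs" = 5a 47 69 58 73 is 5 bytes > B = 3, so hash it first: H(key) = 01 d5, then zero-pad to 3 bytes: K' = 01 d5 00.
K' ⊕ ipad = 37 e3 36.  K' ⊕ opad = 5d 89 5c.
Inner input = (K'⊕ipad) ∥ m = 37 e3 36 ∥ fc 01 be.
Inner hash: sum = 55+227+54+252+1+190 = 779 → 03 0b.
Outer input = (K'⊕opad) ∥ inner = 5d 89 5c ∥ 03 0b.
Outer hash (tag): sum = 93+137+92+3+11 = 336 → 01 50.

0150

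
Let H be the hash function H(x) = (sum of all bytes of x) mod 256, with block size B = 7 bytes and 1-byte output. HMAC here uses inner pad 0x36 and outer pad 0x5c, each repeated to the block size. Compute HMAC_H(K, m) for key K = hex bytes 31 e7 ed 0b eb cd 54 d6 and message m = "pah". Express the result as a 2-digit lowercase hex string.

Key hex bytes 31 e7 ed 0b eb cd 54 d6 is 8 bytes > B = 7, so hash it first: H(key) = f2, then zero-pad to 7 bytes: K' = f2 00 00 00 00 00 00.
K' ⊕ ipad = c4 36 36 36 36 36 36.  K' ⊕ opad = ae 5c 5c 5c 5c 5c 5c.
Inner input = (K'⊕ipad) ∥ m = c4 36 36 36 36 36 36 ∥ 70 61 68.
Inner hash: sum = 196+54+54+54+54+54+54+112+97+104 = 833; mod 256 = 65 → 41.
Outer input = (K'⊕opad) ∥ inner = ae 5c 5c 5c 5c 5c 5c ∥ 41.
Outer hash (tag): sum = 174+92+92+92+92+92+92+65 = 791; mod 256 = 23 → 17.

17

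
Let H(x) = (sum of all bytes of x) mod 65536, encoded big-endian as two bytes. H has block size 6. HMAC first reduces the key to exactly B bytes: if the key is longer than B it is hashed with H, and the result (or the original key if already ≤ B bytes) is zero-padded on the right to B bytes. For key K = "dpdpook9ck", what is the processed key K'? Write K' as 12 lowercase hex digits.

03f800000000

|K| = 10 > B = 6, so first hash the key.
H(K): sum = 100+112+100+112+111+111+107+57+99+107 = 1016 → 03 f8.
Zero-pad H(K) = 03 f8 to 6 bytes: K' = 03 f8 00 00 00 00.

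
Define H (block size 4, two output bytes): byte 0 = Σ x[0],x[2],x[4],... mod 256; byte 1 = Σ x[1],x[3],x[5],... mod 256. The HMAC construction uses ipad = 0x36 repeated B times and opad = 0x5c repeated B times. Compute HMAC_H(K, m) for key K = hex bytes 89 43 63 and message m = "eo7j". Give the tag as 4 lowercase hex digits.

c4ff

Key hex bytes 89 43 63 is 3 bytes ≤ B = 4; zero-pad to 4 bytes: K' = 89 43 63 00.
K' ⊕ ipad = bf 75 55 36.  K' ⊕ opad = d5 1f 3f 5c.
Inner input = (K'⊕ipad) ∥ m = bf 75 55 36 ∥ 65 6f 37 6a.
Inner hash: even-index sum = 432 mod 256 = 176; odd-index sum = 388 mod 256 = 132 → b0 84.
Outer input = (K'⊕opad) ∥ inner = d5 1f 3f 5c ∥ b0 84.
Outer hash (tag): even-index sum = 452 mod 256 = 196; odd-index sum = 255 mod 256 = 255 → c4 ff.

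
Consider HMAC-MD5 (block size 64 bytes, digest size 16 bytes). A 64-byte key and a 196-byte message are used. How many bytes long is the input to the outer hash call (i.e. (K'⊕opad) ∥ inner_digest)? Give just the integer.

80

Key is 64 ≤ 64 bytes, zero-padded: |K'| = 64.
Outer input = (K'⊕opad) ∥ H(inner) → 64 + 16 = 80 bytes.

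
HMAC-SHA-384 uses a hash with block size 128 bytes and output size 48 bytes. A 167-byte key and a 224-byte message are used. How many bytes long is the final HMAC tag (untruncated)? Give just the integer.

48

The tag is one SHA-384 digest: 48 bytes.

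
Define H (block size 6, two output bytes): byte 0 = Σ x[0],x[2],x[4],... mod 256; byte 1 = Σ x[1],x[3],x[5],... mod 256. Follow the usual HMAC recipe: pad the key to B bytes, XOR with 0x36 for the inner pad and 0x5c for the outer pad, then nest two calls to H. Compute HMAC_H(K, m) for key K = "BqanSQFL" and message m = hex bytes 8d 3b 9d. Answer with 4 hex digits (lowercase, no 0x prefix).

Key "BqanSQFL" = 42 71 61 6e 53 51 46 4c is 8 bytes > B = 6, so hash it first: H(key) = 3c 7c, then zero-pad to 6 bytes: K' = 3c 7c 00 00 00 00.
K' ⊕ ipad = 0a 4a 36 36 36 36.  K' ⊕ opad = 60 20 5c 5c 5c 5c.
Inner input = (K'⊕ipad) ∥ m = 0a 4a 36 36 36 36 ∥ 8d 3b 9d.
Inner hash: even-index sum = 416 mod 256 = 160; odd-index sum = 241 mod 256 = 241 → a0 f1.
Outer input = (K'⊕opad) ∥ inner = 60 20 5c 5c 5c 5c ∥ a0 f1.
Outer hash (tag): even-index sum = 440 mod 256 = 184; odd-index sum = 457 mod 256 = 201 → b8 c9.

b8c9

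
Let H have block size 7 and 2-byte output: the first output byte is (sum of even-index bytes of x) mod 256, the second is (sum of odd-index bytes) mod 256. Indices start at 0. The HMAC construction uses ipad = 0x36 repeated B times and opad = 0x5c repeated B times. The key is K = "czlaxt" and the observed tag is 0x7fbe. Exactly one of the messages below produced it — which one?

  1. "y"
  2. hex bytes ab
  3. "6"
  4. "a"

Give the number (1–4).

2

Key "czlaxt" = 63 7a 6c 61 78 74 is 6 bytes ≤ B = 7; zero-pad to 7 bytes: K' = 63 7a 6c 61 78 74 00.
K' ⊕ ipad = 55 4c 5a 57 4e 42 36; K' ⊕ opad = 3f 26 30 3d 24 28 5c.
m1: inner = H(55 4c 5a 57 4e 42 36 79) = 33 5e; tag = H(3f 26 30 3d 24 28 5c 33 5e) = 4dbe
m2: inner = H(55 4c 5a 57 4e 42 36 ab) = 33 90; tag = H(3f 26 30 3d 24 28 5c 33 90) = 7fbe ← matches
m3: inner = H(55 4c 5a 57 4e 42 36 36) = 33 1b; tag = H(3f 26 30 3d 24 28 5c 33 1b) = 0abe
m4: inner = H(55 4c 5a 57 4e 42 36 61) = 33 46; tag = H(3f 26 30 3d 24 28 5c 33 46) = 35be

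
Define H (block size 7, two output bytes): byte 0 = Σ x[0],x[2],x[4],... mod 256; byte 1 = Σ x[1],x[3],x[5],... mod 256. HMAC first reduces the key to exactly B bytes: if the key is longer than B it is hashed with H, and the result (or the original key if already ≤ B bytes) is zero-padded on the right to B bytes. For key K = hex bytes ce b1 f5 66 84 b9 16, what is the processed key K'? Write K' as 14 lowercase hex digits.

Key hex bytes ce b1 f5 66 84 b9 16 is exactly B = 7 bytes: K' = ce b1 f5 66 84 b9 16.

ceb1f56684b916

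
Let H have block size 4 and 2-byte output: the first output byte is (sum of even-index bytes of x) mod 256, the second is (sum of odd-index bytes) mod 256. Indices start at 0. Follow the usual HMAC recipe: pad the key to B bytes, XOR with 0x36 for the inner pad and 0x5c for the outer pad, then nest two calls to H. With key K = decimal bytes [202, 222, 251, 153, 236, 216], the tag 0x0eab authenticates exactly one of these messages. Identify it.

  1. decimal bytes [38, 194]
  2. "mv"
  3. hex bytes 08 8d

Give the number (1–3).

3

Key decimal bytes [202, 222, 251, 153, 236, 216] = ca de fb 99 ec d8 is 6 bytes > B = 4, so hash it first: H(key) = b1 4f, then zero-pad to 4 bytes: K' = b1 4f 00 00.
K' ⊕ ipad = 87 79 36 36; K' ⊕ opad = ed 13 5c 5c.
m1: inner = H(87 79 36 36 26 c2) = e3 71; tag = H(ed 13 5c 5c e3 71) = 2ce0
m2: inner = H(87 79 36 36 6d 76) = 2a 25; tag = H(ed 13 5c 5c 2a 25) = 7394
m3: inner = H(87 79 36 36 08 8d) = c5 3c; tag = H(ed 13 5c 5c c5 3c) = 0eab ← matches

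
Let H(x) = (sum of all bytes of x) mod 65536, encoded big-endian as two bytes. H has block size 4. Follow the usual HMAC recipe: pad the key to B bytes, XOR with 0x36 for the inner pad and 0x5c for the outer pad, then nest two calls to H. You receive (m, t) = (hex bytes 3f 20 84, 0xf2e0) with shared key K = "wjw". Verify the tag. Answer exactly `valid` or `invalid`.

Key "wjw" = 77 6a 77 is 3 bytes ≤ B = 4; zero-pad to 4 bytes: K' = 77 6a 77 00.
K' ⊕ ipad = 41 5c 41 36; K' ⊕ opad = 2b 36 2b 5c.
Inner hash: sum = 65+92+65+54+63+32+132 = 503 → 01 f7.
Outer hash (recomputed tag): sum = 43+54+43+92+1+247 = 480 → 01 e0.
Recomputed tag = 01e0; claimed = f2e0 → mismatch.

invalid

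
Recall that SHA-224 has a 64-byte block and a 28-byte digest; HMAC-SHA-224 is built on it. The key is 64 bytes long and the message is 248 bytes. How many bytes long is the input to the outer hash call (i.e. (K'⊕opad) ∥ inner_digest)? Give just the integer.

Key is 64 ≤ 64 bytes, zero-padded: |K'| = 64.
Outer input = (K'⊕opad) ∥ H(inner) → 64 + 28 = 92 bytes.

92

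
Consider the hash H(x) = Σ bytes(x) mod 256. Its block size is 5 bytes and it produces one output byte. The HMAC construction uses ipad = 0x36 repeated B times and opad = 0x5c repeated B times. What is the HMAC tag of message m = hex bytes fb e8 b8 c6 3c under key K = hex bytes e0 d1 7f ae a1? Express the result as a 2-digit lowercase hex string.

Key hex bytes e0 d1 7f ae a1 is exactly B = 5 bytes: K' = e0 d1 7f ae a1.
K' ⊕ ipad = d6 e7 49 98 97.  K' ⊕ opad = bc 8d 23 f2 fd.
Inner input = (K'⊕ipad) ∥ m = d6 e7 49 98 97 ∥ fb e8 b8 c6 3c.
Inner hash: sum = 214+231+73+152+151+251+232+184+198+60 = 1746; mod 256 = 210 → d2.
Outer input = (K'⊕opad) ∥ inner = bc 8d 23 f2 fd ∥ d2.
Outer hash (tag): sum = 188+141+35+242+253+210 = 1069; mod 256 = 45 → 2d.

2d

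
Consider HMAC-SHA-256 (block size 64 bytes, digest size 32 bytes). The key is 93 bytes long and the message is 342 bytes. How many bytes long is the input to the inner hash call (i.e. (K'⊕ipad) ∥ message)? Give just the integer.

Key is 93 > 64 bytes, so it is hashed to 32 bytes then zero-padded to 64: |K'| = 64.
Inner input = (K'⊕ipad) ∥ m → 64 + 342 = 406 bytes.

406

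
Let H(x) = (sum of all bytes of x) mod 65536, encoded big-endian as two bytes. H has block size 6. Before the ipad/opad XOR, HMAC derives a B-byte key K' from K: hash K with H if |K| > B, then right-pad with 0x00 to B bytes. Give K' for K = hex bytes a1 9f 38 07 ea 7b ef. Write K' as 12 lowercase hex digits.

|K| = 7 > B = 6, so first hash the key.
H(K): sum = 161+159+56+7+234+123+239 = 979 → 03 d3.
Zero-pad H(K) = 03 d3 to 6 bytes: K' = 03 d3 00 00 00 00.

03d300000000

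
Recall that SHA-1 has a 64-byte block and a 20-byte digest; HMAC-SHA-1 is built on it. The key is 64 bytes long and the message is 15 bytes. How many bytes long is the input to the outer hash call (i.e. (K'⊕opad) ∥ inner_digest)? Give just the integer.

84

Key is 64 ≤ 64 bytes, zero-padded: |K'| = 64.
Outer input = (K'⊕opad) ∥ H(inner) → 64 + 20 = 84 bytes.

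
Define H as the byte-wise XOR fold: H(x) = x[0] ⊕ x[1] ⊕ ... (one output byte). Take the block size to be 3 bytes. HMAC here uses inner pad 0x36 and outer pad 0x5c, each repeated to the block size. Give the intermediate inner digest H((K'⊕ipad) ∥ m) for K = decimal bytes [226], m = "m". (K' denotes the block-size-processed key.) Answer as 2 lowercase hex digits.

b9

Key decimal bytes [226] = e2 is 1 byte ≤ B = 3; zero-pad to 3 bytes: K' = e2 00 00.
K' ⊕ ipad = d4 36 36.
Inner input = d4 36 36 ∥ 6d.
Inner hash: XOR d4⊕36⊕36⊕6d = b9.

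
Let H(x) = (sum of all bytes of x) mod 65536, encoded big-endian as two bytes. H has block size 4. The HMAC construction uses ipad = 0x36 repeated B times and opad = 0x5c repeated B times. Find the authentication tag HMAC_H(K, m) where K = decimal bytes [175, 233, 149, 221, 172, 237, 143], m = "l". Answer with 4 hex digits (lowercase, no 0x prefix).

Key decimal bytes [175, 233, 149, 221, 172, 237, 143] = af e9 95 dd ac ed 8f is 7 bytes > B = 4, so hash it first: H(key) = 05 32, then zero-pad to 4 bytes: K' = 05 32 00 00.
K' ⊕ ipad = 33 04 36 36.  K' ⊕ opad = 59 6e 5c 5c.
Inner input = (K'⊕ipad) ∥ m = 33 04 36 36 ∥ 6c.
Inner hash: sum = 51+4+54+54+108 = 271 → 01 0f.
Outer input = (K'⊕opad) ∥ inner = 59 6e 5c 5c ∥ 01 0f.
Outer hash (tag): sum = 89+110+92+92+1+15 = 399 → 01 8f.

018f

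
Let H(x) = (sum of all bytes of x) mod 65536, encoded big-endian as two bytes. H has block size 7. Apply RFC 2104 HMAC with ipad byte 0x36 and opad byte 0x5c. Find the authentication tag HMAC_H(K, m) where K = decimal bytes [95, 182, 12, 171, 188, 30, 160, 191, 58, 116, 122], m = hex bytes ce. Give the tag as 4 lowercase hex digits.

02c2

Key decimal bytes [95, 182, 12, 171, 188, 30, 160, 191, 58, 116, 122] = 5f b6 0c ab bc 1e a0 bf 3a 74 7a is 11 bytes > B = 7, so hash it first: H(key) = 05 2d, then zero-pad to 7 bytes: K' = 05 2d 00 00 00 00 00.
K' ⊕ ipad = 33 1b 36 36 36 36 36.  K' ⊕ opad = 59 71 5c 5c 5c 5c 5c.
Inner input = (K'⊕ipad) ∥ m = 33 1b 36 36 36 36 36 ∥ ce.
Inner hash: sum = 51+27+54+54+54+54+54+206 = 554 → 02 2a.
Outer input = (K'⊕opad) ∥ inner = 59 71 5c 5c 5c 5c 5c ∥ 02 2a.
Outer hash (tag): sum = 89+113+92+92+92+92+92+2+42 = 706 → 02 c2.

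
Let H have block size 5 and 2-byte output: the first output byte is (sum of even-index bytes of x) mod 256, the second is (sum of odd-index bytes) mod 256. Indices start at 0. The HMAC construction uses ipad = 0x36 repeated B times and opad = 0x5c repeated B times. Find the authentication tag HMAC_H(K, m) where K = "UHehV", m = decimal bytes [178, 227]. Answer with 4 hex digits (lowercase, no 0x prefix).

Key "UHehV" = 55 48 65 68 56 is exactly B = 5 bytes: K' = 55 48 65 68 56.
K' ⊕ ipad = 63 7e 53 5e 60.  K' ⊕ opad = 09 14 39 34 0a.
Inner input = (K'⊕ipad) ∥ m = 63 7e 53 5e 60 ∥ b2 e3.
Inner hash: even-index sum = 505 mod 256 = 249; odd-index sum = 398 mod 256 = 142 → f9 8e.
Outer input = (K'⊕opad) ∥ inner = 09 14 39 34 0a ∥ f9 8e.
Outer hash (tag): even-index sum = 218 mod 256 = 218; odd-index sum = 321 mod 256 = 65 → da 41.

da41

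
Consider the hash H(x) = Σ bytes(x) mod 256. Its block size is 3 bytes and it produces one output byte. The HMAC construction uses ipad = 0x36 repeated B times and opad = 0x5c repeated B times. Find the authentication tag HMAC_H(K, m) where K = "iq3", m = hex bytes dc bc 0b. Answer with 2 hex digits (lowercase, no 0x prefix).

1f

Key "iq3" = 69 71 33 is exactly B = 3 bytes: K' = 69 71 33.
K' ⊕ ipad = 5f 47 05.  K' ⊕ opad = 35 2d 6f.
Inner input = (K'⊕ipad) ∥ m = 5f 47 05 ∥ dc bc 0b.
Inner hash: sum = 95+71+5+220+188+11 = 590; mod 256 = 78 → 4e.
Outer input = (K'⊕opad) ∥ inner = 35 2d 6f ∥ 4e.
Outer hash (tag): sum = 53+45+111+78 = 287; mod 256 = 31 → 1f.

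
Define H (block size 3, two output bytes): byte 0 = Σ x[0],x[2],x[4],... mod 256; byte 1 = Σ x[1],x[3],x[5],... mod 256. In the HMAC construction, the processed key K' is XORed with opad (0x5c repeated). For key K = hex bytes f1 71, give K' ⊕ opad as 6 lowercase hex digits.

Key hex bytes f1 71 is 2 bytes ≤ B = 3; zero-pad to 3 bytes: K' = f1 71 00.
XOR each byte with 0x5c: f1⊕5c=ad, 71⊕5c=2d, 00⊕5c=5c.

ad2d5c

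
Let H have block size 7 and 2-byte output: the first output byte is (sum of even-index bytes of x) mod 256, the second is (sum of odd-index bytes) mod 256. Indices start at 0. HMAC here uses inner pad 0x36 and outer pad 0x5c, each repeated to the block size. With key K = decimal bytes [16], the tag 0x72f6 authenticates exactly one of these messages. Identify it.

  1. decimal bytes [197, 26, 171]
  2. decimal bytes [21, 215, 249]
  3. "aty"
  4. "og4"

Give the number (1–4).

1

Key decimal bytes [16] = 10 is 1 byte ≤ B = 7; zero-pad to 7 bytes: K' = 10 00 00 00 00 00 00.
K' ⊕ ipad = 26 36 36 36 36 36 36; K' ⊕ opad = 4c 5c 5c 5c 5c 5c 5c.
m1: inner = H(26 36 36 36 36 36 36 c5 1a ab) = e2 12; tag = H(4c 5c 5c 5c 5c 5c 5c e2 12) = 72f6 ← matches
m2: inner = H(26 36 36 36 36 36 36 15 d7 f9) = 9f b0; tag = H(4c 5c 5c 5c 5c 5c 5c 9f b0) = 10b3
m3: inner = H(26 36 36 36 36 36 36 61 74 79) = 3c 7c; tag = H(4c 5c 5c 5c 5c 5c 5c 3c 7c) = dc50
m4: inner = H(26 36 36 36 36 36 36 6f 67 34) = 2f 45; tag = H(4c 5c 5c 5c 5c 5c 5c 2f 45) = a543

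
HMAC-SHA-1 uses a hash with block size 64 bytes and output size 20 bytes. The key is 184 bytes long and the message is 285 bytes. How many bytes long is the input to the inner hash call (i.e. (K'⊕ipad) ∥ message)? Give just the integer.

Key is 184 > 64 bytes, so it is hashed to 20 bytes then zero-padded to 64: |K'| = 64.
Inner input = (K'⊕ipad) ∥ m → 64 + 285 = 349 bytes.

349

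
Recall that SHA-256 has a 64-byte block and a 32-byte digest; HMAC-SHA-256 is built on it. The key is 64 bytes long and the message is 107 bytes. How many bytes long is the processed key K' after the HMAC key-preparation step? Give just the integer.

64

Key is 64 ≤ 64 bytes, zero-padded: |K'| = 64.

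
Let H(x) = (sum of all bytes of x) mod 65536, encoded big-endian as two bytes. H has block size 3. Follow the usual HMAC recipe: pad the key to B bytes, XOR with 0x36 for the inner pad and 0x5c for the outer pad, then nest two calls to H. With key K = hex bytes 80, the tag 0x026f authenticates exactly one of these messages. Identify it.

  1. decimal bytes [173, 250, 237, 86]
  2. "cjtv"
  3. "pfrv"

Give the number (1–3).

Key hex bytes 80 is 1 byte ≤ B = 3; zero-pad to 3 bytes: K' = 80 00 00.
K' ⊕ ipad = b6 36 36; K' ⊕ opad = dc 5c 5c.
m1: inner = H(b6 36 36 ad fa ed 56) = 04 0c; tag = H(dc 5c 5c 04 0c) = 01a4
m2: inner = H(b6 36 36 63 6a 74 76) = 02 d9; tag = H(dc 5c 5c 02 d9) = 026f ← matches
m3: inner = H(b6 36 36 70 66 72 76) = 02 e0; tag = H(dc 5c 5c 02 e0) = 0276

2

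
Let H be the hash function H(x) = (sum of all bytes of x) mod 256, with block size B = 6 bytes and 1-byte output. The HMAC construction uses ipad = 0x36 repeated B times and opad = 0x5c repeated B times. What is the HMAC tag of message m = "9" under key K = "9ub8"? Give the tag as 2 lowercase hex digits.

Key "9ub8" = 39 75 62 38 is 4 bytes ≤ B = 6; zero-pad to 6 bytes: K' = 39 75 62 38 00 00.
K' ⊕ ipad = 0f 43 54 0e 36 36.  K' ⊕ opad = 65 29 3e 64 5c 5c.
Inner input = (K'⊕ipad) ∥ m = 0f 43 54 0e 36 36 ∥ 39.
Inner hash: sum = 15+67+84+14+54+54+57 = 345; mod 256 = 89 → 59.
Outer input = (K'⊕opad) ∥ inner = 65 29 3e 64 5c 5c ∥ 59.
Outer hash (tag): sum = 101+41+62+100+92+92+89 = 577; mod 256 = 65 → 41.

41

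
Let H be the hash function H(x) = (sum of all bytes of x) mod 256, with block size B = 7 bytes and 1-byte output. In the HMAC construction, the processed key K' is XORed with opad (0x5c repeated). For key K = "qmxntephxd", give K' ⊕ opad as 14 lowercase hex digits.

Key "qmxntephxd" = 71 6d 78 6e 74 65 70 68 78 64 is 10 bytes > B = 7, so hash it first: H(key) = 51, then zero-pad to 7 bytes: K' = 51 00 00 00 00 00 00.
XOR each byte with 0x5c: 51⊕5c=0d, 00⊕5c=5c, 00⊕5c=5c, 00⊕5c=5c, 00⊕5c=5c, 00⊕5c=5c, 00⊕5c=5c.

0d5c5c5c5c5c5c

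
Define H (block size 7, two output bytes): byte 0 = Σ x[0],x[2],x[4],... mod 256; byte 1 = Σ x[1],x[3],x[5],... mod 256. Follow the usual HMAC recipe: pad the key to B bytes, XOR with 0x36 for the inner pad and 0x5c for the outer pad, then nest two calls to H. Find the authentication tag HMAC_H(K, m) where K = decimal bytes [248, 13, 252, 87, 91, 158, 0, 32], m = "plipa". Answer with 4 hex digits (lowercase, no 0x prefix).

Key decimal bytes [248, 13, 252, 87, 91, 158, 0, 32] = f8 0d fc 57 5b 9e 00 20 is 8 bytes > B = 7, so hash it first: H(key) = 4f 22, then zero-pad to 7 bytes: K' = 4f 22 00 00 00 00 00.
K' ⊕ ipad = 79 14 36 36 36 36 36.  K' ⊕ opad = 13 7e 5c 5c 5c 5c 5c.
Inner input = (K'⊕ipad) ∥ m = 79 14 36 36 36 36 36 ∥ 70 6c 69 70 61.
Inner hash: even-index sum = 503 mod 256 = 247; odd-index sum = 442 mod 256 = 186 → f7 ba.
Outer input = (K'⊕opad) ∥ inner = 13 7e 5c 5c 5c 5c 5c ∥ f7 ba.
Outer hash (tag): even-index sum = 481 mod 256 = 225; odd-index sum = 557 mod 256 = 45 → e1 2d.

e12d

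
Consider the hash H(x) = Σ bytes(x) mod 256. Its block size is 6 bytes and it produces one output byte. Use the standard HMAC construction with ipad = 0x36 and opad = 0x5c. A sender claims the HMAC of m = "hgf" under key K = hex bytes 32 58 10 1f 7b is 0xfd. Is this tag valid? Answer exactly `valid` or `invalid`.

Key hex bytes 32 58 10 1f 7b is 5 bytes ≤ B = 6; zero-pad to 6 bytes: K' = 32 58 10 1f 7b 00.
K' ⊕ ipad = 04 6e 26 29 4d 36; K' ⊕ opad = 6e 04 4c 43 27 5c.
Inner hash: sum = 4+110+38+41+77+54+104+103+102 = 633; mod 256 = 121 → 79.
Outer hash (recomputed tag): sum = 110+4+76+67+39+92+121 = 509; mod 256 = 253 → fd.
Recomputed tag = fd; claimed = fd → match.

valid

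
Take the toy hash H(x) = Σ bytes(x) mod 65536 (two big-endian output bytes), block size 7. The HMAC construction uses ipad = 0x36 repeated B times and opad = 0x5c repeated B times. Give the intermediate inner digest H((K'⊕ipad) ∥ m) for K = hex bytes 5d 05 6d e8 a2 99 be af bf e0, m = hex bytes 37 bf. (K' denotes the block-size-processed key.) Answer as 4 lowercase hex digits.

02ff

Key hex bytes 5d 05 6d e8 a2 99 be af bf e0 is 10 bytes > B = 7, so hash it first: H(key) = 05 fe, then zero-pad to 7 bytes: K' = 05 fe 00 00 00 00 00.
K' ⊕ ipad = 33 c8 36 36 36 36 36.
Inner input = 33 c8 36 36 36 36 36 ∥ 37 bf.
Inner hash: sum = 51+200+54+54+54+54+54+55+191 = 767 → 02 ff.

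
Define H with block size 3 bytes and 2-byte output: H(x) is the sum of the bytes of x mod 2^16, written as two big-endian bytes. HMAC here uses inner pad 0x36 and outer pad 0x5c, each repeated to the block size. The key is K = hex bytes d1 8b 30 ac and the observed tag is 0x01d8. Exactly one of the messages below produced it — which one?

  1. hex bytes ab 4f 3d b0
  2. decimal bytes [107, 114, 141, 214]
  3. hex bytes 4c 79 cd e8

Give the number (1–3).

Key hex bytes d1 8b 30 ac is 4 bytes > B = 3, so hash it first: H(key) = 02 38, then zero-pad to 3 bytes: K' = 02 38 00.
K' ⊕ ipad = 34 0e 36; K' ⊕ opad = 5e 64 5c.
m1: inner = H(34 0e 36 ab 4f 3d b0) = 02 5f; tag = H(5e 64 5c 02 5f) = 017f
m2: inner = H(34 0e 36 6b 72 8d d6) = 02 b8; tag = H(5e 64 5c 02 b8) = 01d8 ← matches
m3: inner = H(34 0e 36 4c 79 cd e8) = 02 f2; tag = H(5e 64 5c 02 f2) = 0212

2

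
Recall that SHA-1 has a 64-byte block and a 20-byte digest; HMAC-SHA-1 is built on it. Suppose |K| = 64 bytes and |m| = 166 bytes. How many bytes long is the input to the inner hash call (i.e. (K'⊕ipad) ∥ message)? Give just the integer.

Key is 64 ≤ 64 bytes, zero-padded: |K'| = 64.
Inner input = (K'⊕ipad) ∥ m → 64 + 166 = 230 bytes.

230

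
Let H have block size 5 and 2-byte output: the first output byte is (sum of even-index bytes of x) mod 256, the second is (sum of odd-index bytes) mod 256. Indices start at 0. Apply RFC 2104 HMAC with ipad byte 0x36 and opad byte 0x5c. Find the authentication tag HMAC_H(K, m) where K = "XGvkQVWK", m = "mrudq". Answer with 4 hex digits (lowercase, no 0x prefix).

d0ed

Key "XGvkQVWK" = 58 47 76 6b 51 56 57 4b is 8 bytes > B = 5, so hash it first: H(key) = 76 53, then zero-pad to 5 bytes: K' = 76 53 00 00 00.
K' ⊕ ipad = 40 65 36 36 36.  K' ⊕ opad = 2a 0f 5c 5c 5c.
Inner input = (K'⊕ipad) ∥ m = 40 65 36 36 36 ∥ 6d 72 75 64 71.
Inner hash: even-index sum = 386 mod 256 = 130; odd-index sum = 494 mod 256 = 238 → 82 ee.
Outer input = (K'⊕opad) ∥ inner = 2a 0f 5c 5c 5c ∥ 82 ee.
Outer hash (tag): even-index sum = 464 mod 256 = 208; odd-index sum = 237 mod 256 = 237 → d0 ed.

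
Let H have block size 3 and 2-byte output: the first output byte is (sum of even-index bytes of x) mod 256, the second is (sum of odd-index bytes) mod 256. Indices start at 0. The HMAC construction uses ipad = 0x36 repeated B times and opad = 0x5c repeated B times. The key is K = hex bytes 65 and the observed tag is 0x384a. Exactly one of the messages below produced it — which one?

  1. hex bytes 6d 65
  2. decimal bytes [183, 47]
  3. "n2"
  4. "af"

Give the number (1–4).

Key hex bytes 65 is 1 byte ≤ B = 3; zero-pad to 3 bytes: K' = 65 00 00.
K' ⊕ ipad = 53 36 36; K' ⊕ opad = 39 5c 5c.
m1: inner = H(53 36 36 6d 65) = ee a3; tag = H(39 5c 5c ee a3) = 384a ← matches
m2: inner = H(53 36 36 b7 2f) = b8 ed; tag = H(39 5c 5c b8 ed) = 8214
m3: inner = H(53 36 36 6e 32) = bb a4; tag = H(39 5c 5c bb a4) = 3917
m4: inner = H(53 36 36 61 66) = ef 97; tag = H(39 5c 5c ef 97) = 2c4b

1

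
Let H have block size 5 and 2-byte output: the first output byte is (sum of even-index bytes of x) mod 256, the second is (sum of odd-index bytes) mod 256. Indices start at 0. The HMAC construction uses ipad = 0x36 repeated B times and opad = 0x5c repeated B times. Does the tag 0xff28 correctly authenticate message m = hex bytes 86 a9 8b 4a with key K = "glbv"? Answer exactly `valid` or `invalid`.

Key "glbv" = 67 6c 62 76 is 4 bytes ≤ B = 5; zero-pad to 5 bytes: K' = 67 6c 62 76 00.
K' ⊕ ipad = 51 5a 54 40 36; K' ⊕ opad = 3b 30 3e 2a 5c.
Inner hash: even-index sum = 462 mod 256 = 206; odd-index sum = 427 mod 256 = 171 → ce ab.
Outer hash (recomputed tag): even-index sum = 384 mod 256 = 128; odd-index sum = 296 mod 256 = 40 → 80 28.
Recomputed tag = 8028; claimed = ff28 → mismatch.

invalid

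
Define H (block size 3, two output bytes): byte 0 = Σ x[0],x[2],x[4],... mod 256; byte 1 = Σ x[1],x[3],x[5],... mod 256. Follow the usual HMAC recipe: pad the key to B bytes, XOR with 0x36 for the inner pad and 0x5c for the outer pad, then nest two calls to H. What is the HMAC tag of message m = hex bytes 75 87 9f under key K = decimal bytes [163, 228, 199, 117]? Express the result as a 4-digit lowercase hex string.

Key decimal bytes [163, 228, 199, 117] = a3 e4 c7 75 is 4 bytes > B = 3, so hash it first: H(key) = 6a 59, then zero-pad to 3 bytes: K' = 6a 59 00.
K' ⊕ ipad = 5c 6f 36.  K' ⊕ opad = 36 05 5c.
Inner input = (K'⊕ipad) ∥ m = 5c 6f 36 ∥ 75 87 9f.
Inner hash: even-index sum = 281 mod 256 = 25; odd-index sum = 387 mod 256 = 131 → 19 83.
Outer input = (K'⊕opad) ∥ inner = 36 05 5c ∥ 19 83.
Outer hash (tag): even-index sum = 277 mod 256 = 21; odd-index sum = 30 mod 256 = 30 → 15 1e.

151e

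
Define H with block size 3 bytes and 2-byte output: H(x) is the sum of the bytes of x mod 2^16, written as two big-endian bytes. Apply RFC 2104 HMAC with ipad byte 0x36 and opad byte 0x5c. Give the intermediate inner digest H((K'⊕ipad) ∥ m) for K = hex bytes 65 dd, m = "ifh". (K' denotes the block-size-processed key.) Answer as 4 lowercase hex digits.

02ab

Key hex bytes 65 dd is 2 bytes ≤ B = 3; zero-pad to 3 bytes: K' = 65 dd 00.
K' ⊕ ipad = 53 eb 36.
Inner input = 53 eb 36 ∥ 69 66 68.
Inner hash: sum = 83+235+54+105+102+104 = 683 → 02 ab.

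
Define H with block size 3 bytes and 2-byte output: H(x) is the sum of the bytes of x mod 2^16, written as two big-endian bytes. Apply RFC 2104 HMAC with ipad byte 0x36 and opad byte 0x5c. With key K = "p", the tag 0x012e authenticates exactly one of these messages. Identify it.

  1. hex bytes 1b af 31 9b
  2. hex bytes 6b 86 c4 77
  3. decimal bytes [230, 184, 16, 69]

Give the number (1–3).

1

Key "p" = 70 is 1 byte ≤ B = 3; zero-pad to 3 bytes: K' = 70 00 00.
K' ⊕ ipad = 46 36 36; K' ⊕ opad = 2c 5c 5c.
m1: inner = H(46 36 36 1b af 31 9b) = 02 48; tag = H(2c 5c 5c 02 48) = 012e ← matches
m2: inner = H(46 36 36 6b 86 c4 77) = 02 de; tag = H(2c 5c 5c 02 de) = 01c4
m3: inner = H(46 36 36 e6 b8 10 45) = 02 a5; tag = H(2c 5c 5c 02 a5) = 018b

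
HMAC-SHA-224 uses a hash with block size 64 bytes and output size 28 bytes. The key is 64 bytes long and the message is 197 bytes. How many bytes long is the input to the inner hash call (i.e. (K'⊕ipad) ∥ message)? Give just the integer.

Key is 64 ≤ 64 bytes, zero-padded: |K'| = 64.
Inner input = (K'⊕ipad) ∥ m → 64 + 197 = 261 bytes.

261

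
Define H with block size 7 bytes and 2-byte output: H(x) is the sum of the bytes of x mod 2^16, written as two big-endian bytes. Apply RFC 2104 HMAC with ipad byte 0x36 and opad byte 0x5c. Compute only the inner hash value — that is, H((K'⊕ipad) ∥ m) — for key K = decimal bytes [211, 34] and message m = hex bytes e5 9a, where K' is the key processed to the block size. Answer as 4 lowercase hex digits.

0386

Key decimal bytes [211, 34] = d3 22 is 2 bytes ≤ B = 7; zero-pad to 7 bytes: K' = d3 22 00 00 00 00 00.
K' ⊕ ipad = e5 14 36 36 36 36 36.
Inner input = e5 14 36 36 36 36 36 ∥ e5 9a.
Inner hash: sum = 229+20+54+54+54+54+54+229+154 = 902 → 03 86.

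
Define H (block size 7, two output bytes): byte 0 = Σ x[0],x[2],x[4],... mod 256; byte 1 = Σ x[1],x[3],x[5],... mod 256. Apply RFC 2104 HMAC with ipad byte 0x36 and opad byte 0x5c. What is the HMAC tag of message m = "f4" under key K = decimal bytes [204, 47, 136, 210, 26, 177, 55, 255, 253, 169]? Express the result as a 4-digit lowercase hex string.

Key decimal bytes [204, 47, 136, 210, 26, 177, 55, 255, 253, 169] = cc 2f 88 d2 1a b1 37 ff fd a9 is 10 bytes > B = 7, so hash it first: H(key) = a2 5a, then zero-pad to 7 bytes: K' = a2 5a 00 00 00 00 00.
K' ⊕ ipad = 94 6c 36 36 36 36 36.  K' ⊕ opad = fe 06 5c 5c 5c 5c 5c.
Inner input = (K'⊕ipad) ∥ m = 94 6c 36 36 36 36 36 ∥ 66 34.
Inner hash: even-index sum = 362 mod 256 = 106; odd-index sum = 318 mod 256 = 62 → 6a 3e.
Outer input = (K'⊕opad) ∥ inner = fe 06 5c 5c 5c 5c 5c ∥ 6a 3e.
Outer hash (tag): even-index sum = 592 mod 256 = 80; odd-index sum = 296 mod 256 = 40 → 50 28.

5028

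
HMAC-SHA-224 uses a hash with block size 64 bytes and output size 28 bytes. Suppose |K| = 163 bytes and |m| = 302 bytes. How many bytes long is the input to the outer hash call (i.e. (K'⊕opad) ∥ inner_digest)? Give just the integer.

92

Key is 163 > 64 bytes, so it is hashed to 28 bytes then zero-padded to 64: |K'| = 64.
Outer input = (K'⊕opad) ∥ H(inner) → 64 + 28 = 92 bytes.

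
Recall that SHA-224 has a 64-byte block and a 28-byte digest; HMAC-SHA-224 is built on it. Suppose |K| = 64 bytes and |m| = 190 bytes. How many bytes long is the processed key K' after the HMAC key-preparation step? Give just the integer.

64

Key is 64 ≤ 64 bytes, zero-padded: |K'| = 64.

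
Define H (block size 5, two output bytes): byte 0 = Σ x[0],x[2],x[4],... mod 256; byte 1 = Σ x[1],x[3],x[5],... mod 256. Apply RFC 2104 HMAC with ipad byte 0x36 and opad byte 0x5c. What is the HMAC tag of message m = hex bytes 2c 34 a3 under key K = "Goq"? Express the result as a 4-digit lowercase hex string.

Key "Goq" = 47 6f 71 is 3 bytes ≤ B = 5; zero-pad to 5 bytes: K' = 47 6f 71 00 00.
K' ⊕ ipad = 71 59 47 36 36.  K' ⊕ opad = 1b 33 2d 5c 5c.
Inner input = (K'⊕ipad) ∥ m = 71 59 47 36 36 ∥ 2c 34 a3.
Inner hash: even-index sum = 290 mod 256 = 34; odd-index sum = 350 mod 256 = 94 → 22 5e.
Outer input = (K'⊕opad) ∥ inner = 1b 33 2d 5c 5c ∥ 22 5e.
Outer hash (tag): even-index sum = 258 mod 256 = 2; odd-index sum = 177 mod 256 = 177 → 02 b1.

02b1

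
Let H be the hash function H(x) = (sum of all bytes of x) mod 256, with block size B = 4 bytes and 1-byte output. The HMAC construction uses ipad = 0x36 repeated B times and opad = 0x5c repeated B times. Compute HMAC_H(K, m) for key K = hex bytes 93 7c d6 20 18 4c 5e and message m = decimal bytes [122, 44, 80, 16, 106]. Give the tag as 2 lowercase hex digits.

Key hex bytes 93 7c d6 20 18 4c 5e is 7 bytes > B = 4, so hash it first: H(key) = c7, then zero-pad to 4 bytes: K' = c7 00 00 00.
K' ⊕ ipad = f1 36 36 36.  K' ⊕ opad = 9b 5c 5c 5c.
Inner input = (K'⊕ipad) ∥ m = f1 36 36 36 ∥ 7a 2c 50 10 6a.
Inner hash: sum = 241+54+54+54+122+44+80+16+106 = 771; mod 256 = 3 → 03.
Outer input = (K'⊕opad) ∥ inner = 9b 5c 5c 5c ∥ 03.
Outer hash (tag): sum = 155+92+92+92+3 = 434; mod 256 = 178 → b2.

b2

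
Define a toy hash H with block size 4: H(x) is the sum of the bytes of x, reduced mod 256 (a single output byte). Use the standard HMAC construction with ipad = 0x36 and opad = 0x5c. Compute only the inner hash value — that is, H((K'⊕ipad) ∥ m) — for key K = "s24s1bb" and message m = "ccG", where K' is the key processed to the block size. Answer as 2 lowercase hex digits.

Key "s24s1bb" = 73 32 34 73 31 62 62 is 7 bytes > B = 4, so hash it first: H(key) = 41, then zero-pad to 4 bytes: K' = 41 00 00 00.
K' ⊕ ipad = 77 36 36 36.
Inner input = 77 36 36 36 ∥ 63 63 47.
Inner hash: sum = 119+54+54+54+99+99+71 = 550; mod 256 = 38 → 26.

26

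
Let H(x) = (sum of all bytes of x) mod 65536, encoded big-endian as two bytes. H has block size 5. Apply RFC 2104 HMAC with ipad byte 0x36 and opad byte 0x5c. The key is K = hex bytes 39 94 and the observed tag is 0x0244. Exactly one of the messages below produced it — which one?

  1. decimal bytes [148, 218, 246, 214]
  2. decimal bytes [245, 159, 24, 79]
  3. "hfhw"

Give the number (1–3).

3

Key hex bytes 39 94 is 2 bytes ≤ B = 5; zero-pad to 5 bytes: K' = 39 94 00 00 00.
K' ⊕ ipad = 0f a2 36 36 36; K' ⊕ opad = 65 c8 5c 5c 5c.
m1: inner = H(0f a2 36 36 36 94 da f6 d6) = 04 8d; tag = H(65 c8 5c 5c 5c 04 8d) = 02d2
m2: inner = H(0f a2 36 36 36 f5 9f 18 4f) = 03 4e; tag = H(65 c8 5c 5c 5c 03 4e) = 0292
m3: inner = H(0f a2 36 36 36 68 66 68 77) = 03 00; tag = H(65 c8 5c 5c 5c 03 00) = 0244 ← matches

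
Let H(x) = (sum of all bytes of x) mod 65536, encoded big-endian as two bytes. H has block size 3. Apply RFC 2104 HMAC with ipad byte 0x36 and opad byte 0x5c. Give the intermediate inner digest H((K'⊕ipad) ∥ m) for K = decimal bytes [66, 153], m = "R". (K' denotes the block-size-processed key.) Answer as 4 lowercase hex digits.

Key decimal bytes [66, 153] = 42 99 is 2 bytes ≤ B = 3; zero-pad to 3 bytes: K' = 42 99 00.
K' ⊕ ipad = 74 af 36.
Inner input = 74 af 36 ∥ 52.
Inner hash: sum = 116+175+54+82 = 427 → 01 ab.

01ab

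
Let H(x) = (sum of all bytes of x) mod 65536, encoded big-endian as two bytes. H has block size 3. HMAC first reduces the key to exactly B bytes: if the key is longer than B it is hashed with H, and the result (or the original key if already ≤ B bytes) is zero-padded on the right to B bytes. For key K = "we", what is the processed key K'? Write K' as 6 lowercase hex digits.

776500

Key "we" = 77 65 is 2 bytes ≤ B = 3; zero-pad to 3 bytes: K' = 77 65 00.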